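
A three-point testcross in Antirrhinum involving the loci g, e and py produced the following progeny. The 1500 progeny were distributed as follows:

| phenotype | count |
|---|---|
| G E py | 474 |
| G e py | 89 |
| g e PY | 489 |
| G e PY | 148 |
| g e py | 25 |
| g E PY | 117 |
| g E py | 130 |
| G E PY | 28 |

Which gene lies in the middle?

py

The two most frequent reciprocal classes, G E py and g e PY, are the parental types, so the F1 was G E py / g e PY.
The two rarest classes, G E PY and g e py, are the double crossovers. Comparing them with the parentals, only the py allele has switched, so py is the middle locus and the order is g – py – e.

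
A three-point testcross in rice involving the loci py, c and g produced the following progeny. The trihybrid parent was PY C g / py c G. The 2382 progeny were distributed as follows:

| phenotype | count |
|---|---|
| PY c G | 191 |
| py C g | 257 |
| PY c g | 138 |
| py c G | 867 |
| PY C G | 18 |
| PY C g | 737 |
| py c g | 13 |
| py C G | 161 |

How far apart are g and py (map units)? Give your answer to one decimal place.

The two rarest classes, PY C G and py c g, are the double crossovers. Comparing them with the parentals, only the g allele has switched, so g is the middle locus and the order is py – g – c.
Crossovers in the py–g interval produce the single-crossover classes py C g and PY c G (257 + 191 = 448) plus the double crossovers (31).
RF(py–g) = (448 + 31) / 2382 = 479/2382 = 0.2011 → 20.1 map units.

20.1 map units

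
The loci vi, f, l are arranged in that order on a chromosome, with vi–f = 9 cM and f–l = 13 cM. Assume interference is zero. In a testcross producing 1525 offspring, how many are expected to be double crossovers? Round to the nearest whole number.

18

Map distances give recombination frequencies of 0.090 and 0.130 for the two intervals.
With no interference, expected double-crossover frequency = 0.090 × 0.130 = 0.01170.
Expected number = 0.01170 × 1525 = 17.84 ≈ 18.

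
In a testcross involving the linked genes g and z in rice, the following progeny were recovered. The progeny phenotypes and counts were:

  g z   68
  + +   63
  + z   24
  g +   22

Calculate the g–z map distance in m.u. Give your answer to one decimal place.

The two most frequent classes, + + (63) and g z (68), are the parental types, so the F1 was + + / g z.
The recombinant classes are + z and g +: 24 + 22 = 46.
Recombination frequency = 46/177 = 0.2599 ≈ 26.0%, i.e. 26.0 m.u.

26.0 m.u.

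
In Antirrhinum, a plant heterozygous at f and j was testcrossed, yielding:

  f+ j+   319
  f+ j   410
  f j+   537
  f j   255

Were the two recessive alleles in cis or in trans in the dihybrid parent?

The two most frequent classes are f+ j (410) and f j+ (537); these are the parental (non-recombinant) types.
So the F1 carried f+ j on one chromosome and f j+ on the other — the recessive alleles are on opposite chromosomes (trans / repulsion).

trans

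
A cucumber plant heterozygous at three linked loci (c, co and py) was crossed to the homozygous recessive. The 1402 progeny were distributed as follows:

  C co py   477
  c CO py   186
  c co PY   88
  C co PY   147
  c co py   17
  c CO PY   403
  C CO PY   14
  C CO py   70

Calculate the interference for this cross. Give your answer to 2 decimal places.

The two most frequent reciprocal classes, c CO PY and C co py, are the parental types, so the F1 was c CO PY / C co py.
The two rarest classes, C CO PY and c co py, are the double crossovers. Comparing them with the parentals, only the c allele has switched, so c is the middle locus and the order is py – c – co.
py–c: (333 + 31)/1402 = 0.2596; c–co: (158 + 31)/1402 = 0.1348.
Expected DCO frequency = 0.2596 × 0.1348 ≈ 0.03499; observed = 31/1402 ≈ 0.02211.
Coefficient of coincidence = 0.02211/0.03499 ≈ 0.63; interference = 1 − 0.63 = 0.37.

0.37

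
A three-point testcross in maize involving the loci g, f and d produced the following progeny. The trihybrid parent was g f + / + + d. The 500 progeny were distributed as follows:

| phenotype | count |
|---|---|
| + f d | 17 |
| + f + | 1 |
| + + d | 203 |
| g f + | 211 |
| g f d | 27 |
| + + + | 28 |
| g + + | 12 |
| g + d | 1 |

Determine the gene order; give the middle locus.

g

The two rarest classes, + f + and g + d, are the double crossovers. Comparing them with the parentals, only the g allele has switched, so g is the middle locus and the order is d – g – f.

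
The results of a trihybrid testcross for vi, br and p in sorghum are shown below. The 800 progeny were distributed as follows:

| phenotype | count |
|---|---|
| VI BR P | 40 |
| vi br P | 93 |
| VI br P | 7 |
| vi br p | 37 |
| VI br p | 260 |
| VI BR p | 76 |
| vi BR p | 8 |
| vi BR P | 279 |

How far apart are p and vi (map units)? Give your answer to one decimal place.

The two most frequent reciprocal classes, VI br p and vi BR P, are the parental types, so the F1 was VI br p / vi BR P.
The two rarest classes, VI br P and vi BR p, are the double crossovers. Comparing them with the parentals, only the p allele has switched, so p is the middle locus and the order is vi – p – br.
Crossovers in the vi–p interval produce the single-crossover classes vi br p and VI BR P (37 + 40 = 77) plus the double crossovers (15).
RF(vi–p) = (77 + 15) / 800 = 92/800 = 0.1150 → 11.5 map units.

11.5 map units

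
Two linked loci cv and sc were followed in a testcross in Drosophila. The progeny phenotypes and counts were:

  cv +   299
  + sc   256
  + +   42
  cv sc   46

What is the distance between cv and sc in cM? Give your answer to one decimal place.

13.7 cM

The two most frequent classes, + sc (256) and cv + (299), are the parental types, so the F1 was + sc / cv +.
The recombinant classes are + + and cv sc: 42 + 46 = 88.
Recombination frequency = 88/643 = 0.1369 ≈ 13.7%, i.e. 13.7 cM.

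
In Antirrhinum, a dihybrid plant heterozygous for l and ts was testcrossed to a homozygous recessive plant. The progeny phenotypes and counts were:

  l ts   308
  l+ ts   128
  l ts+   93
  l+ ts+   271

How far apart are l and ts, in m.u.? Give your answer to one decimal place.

27.6 m.u.

The two most frequent classes, l+ ts+ (271) and l ts (308), are the parental types, so the F1 was l+ ts+ / l ts.
The recombinant classes are l+ ts and l ts+: 128 + 93 = 221.
Recombination frequency = 221/800 = 0.2762 ≈ 27.6%, i.e. 27.6 m.u.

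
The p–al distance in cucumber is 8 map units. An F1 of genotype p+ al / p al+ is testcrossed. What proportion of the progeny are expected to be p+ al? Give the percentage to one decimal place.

A map distance of 8 map units corresponds to a recombination frequency of 0.080.
The F1 is p+ al / p al+, so p+ al is a parental gamete class with expected frequency (1 − r)/2 = 0.920/2 = 0.4600.
That is 0.4600 = 46.0% of the progeny.

46.0%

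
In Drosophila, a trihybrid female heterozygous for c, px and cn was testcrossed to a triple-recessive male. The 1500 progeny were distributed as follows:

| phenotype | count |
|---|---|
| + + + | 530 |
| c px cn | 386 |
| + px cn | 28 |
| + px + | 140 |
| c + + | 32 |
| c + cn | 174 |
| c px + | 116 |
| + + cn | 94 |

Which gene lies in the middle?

c

The two most frequent reciprocal classes, c px cn and + + +, are the parental types, so the F1 was c px cn / + + +.
The two rarest classes, + px cn and c + +, are the double crossovers. Comparing them with the parentals, only the c allele has switched, so c is the middle locus and the order is px – c – cn.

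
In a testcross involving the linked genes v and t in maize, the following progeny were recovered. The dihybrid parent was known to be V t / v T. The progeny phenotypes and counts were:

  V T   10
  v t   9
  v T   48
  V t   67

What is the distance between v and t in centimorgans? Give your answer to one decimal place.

14.2 centimorgans

The recombinant classes are V T and v t: 10 + 9 = 19.
Recombination frequency = 19/134 = 0.1418 ≈ 14.2%, i.e. 14.2 centimorgans.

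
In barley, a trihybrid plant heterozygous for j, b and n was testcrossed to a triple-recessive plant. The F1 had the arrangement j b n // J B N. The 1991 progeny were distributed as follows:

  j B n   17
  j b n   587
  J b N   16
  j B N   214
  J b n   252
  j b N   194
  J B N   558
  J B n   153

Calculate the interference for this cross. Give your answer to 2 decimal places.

0.65

The two rarest classes, j B n and J b N, are the double crossovers. Comparing them with the parentals, only the b allele has switched, so b is the middle locus and the order is n – b – j.
n–b: (347 + 33)/1991 = 0.1909; b–j: (466 + 33)/1991 = 0.2506.
Expected DCO frequency = 0.1909 × 0.2506 ≈ 0.04784; observed = 33/1991 ≈ 0.01657.
Coefficient of coincidence = 0.01657/0.04784 ≈ 0.35; interference = 1 − 0.35 = 0.65.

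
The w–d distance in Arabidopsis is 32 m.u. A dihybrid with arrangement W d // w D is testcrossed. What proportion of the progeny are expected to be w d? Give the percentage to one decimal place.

16.0%

A map distance of 32 m.u. corresponds to a recombination frequency of 0.320.
The F1 is W d / w D, so w d is a recombinant gamete class with expected frequency r/2 = 0.320/2 = 0.1600.
That is 0.1600 = 16.0% of the progeny.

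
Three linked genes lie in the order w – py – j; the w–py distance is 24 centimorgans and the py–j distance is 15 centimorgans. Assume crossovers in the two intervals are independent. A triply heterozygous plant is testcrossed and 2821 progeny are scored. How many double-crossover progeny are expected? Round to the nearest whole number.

Map distances give recombination frequencies of 0.240 and 0.150 for the two intervals.
With no interference, expected double-crossover frequency = 0.240 × 0.150 = 0.03600.
Expected number = 0.03600 × 2821 = 101.56 ≈ 102.

102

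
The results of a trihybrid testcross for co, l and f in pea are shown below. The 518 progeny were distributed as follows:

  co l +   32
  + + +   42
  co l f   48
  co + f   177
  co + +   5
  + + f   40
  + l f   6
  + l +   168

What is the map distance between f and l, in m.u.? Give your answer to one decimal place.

The two most frequent reciprocal classes, co + f and + l +, are the parental types, so the F1 was co + f / + l +.
The two rarest classes, co + + and + l f, are the double crossovers. Comparing them with the parentals, only the f allele has switched, so f is the middle locus and the order is co – f – l.
Crossovers in the f–l interval produce the single-crossover classes co l f and + + + (48 + 42 = 90) plus the double crossovers (11).
RF(f–l) = (90 + 11) / 518 = 101/518 = 0.1950 → 19.5 m.u.

19.5 m.u.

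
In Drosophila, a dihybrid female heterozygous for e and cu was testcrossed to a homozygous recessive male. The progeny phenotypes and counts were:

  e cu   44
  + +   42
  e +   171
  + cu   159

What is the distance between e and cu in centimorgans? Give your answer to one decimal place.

The two most frequent classes, + cu (159) and e + (171), are the parental types, so the F1 was + cu / e +.
The recombinant classes are + + and e cu: 42 + 44 = 86.
Recombination frequency = 86/416 = 0.2067 ≈ 20.7%, i.e. 20.7 centimorgans.

20.7 centimorgans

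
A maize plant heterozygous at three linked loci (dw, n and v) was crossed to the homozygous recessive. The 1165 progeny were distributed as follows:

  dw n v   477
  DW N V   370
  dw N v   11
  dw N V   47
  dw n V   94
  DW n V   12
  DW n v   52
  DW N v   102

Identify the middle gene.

n

The two most frequent reciprocal classes, DW N V and dw n v, are the parental types, so the F1 was DW N V / dw n v.
The two rarest classes, DW n V and dw N v, are the double crossovers. Comparing them with the parentals, only the n allele has switched, so n is the middle locus and the order is dw – n – v.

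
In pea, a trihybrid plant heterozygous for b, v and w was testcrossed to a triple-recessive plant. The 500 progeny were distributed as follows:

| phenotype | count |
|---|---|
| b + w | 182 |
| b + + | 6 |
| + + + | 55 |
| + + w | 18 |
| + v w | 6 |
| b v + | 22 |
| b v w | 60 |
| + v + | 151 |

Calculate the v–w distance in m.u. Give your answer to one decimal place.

25.4 m.u.

The two most frequent reciprocal classes, b + w and + v +, are the parental types, so the F1 was b + w / + v +.
The two rarest classes, b + + and + v w, are the double crossovers. Comparing them with the parentals, only the w allele has switched, so w is the middle locus and the order is b – w – v.
Crossovers in the w–v interval produce the single-crossover classes b v w and + + + (60 + 55 = 115) plus the double crossovers (12).
RF(w–v) = (115 + 12) / 500 = 127/500 = 0.2540 → 25.4 m.u.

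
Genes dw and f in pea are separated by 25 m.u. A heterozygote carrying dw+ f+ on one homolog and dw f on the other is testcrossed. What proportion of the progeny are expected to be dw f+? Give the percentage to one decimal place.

A map distance of 25 m.u. corresponds to a recombination frequency of 0.250.
The F1 is dw+ f+ / dw f, so dw f+ is a recombinant gamete class with expected frequency r/2 = 0.250/2 = 0.1250.
That is 0.1250 = 12.5% of the progeny.

12.5%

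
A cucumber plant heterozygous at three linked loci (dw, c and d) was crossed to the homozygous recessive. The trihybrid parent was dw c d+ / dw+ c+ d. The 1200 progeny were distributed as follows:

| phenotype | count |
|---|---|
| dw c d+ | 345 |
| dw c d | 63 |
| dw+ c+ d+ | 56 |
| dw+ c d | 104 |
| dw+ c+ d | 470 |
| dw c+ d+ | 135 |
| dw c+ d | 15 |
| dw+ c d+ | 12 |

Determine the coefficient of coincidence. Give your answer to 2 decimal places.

The two rarest classes, dw+ c d+ and dw c+ d, are the double crossovers. Comparing them with the parentals, only the dw allele has switched, so dw is the middle locus and the order is d – dw – c.
d–dw: (119 + 27)/1200 = 0.1217; dw–c: (239 + 27)/1200 = 0.2217.
Expected DCO frequency = 0.1217 × 0.2217 ≈ 0.02698; observed = 27/1200 ≈ 0.02250.
Coefficient of coincidence = 0.02250/0.02698 ≈ 0.83.

0.83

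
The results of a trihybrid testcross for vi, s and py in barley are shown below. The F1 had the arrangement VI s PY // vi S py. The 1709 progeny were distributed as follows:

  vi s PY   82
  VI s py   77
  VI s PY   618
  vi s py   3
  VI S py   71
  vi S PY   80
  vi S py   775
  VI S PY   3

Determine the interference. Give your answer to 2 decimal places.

The two rarest classes, VI S PY and vi s py, are the double crossovers. Comparing them with the parentals, only the s allele has switched, so s is the middle locus and the order is py – s – vi.
py–s: (157 + 6)/1709 = 0.0954; s–vi: (153 + 6)/1709 = 0.0930.
Expected DCO frequency = 0.0954 × 0.0930 ≈ 0.00887; observed = 6/1709 ≈ 0.00351.
Coefficient of coincidence = 0.00351/0.00887 ≈ 0.40; interference = 1 − 0.40 = 0.60.

0.60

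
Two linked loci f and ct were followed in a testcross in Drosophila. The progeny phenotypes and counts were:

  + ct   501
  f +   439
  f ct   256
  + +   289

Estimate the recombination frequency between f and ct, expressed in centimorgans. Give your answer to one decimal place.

The two most frequent classes, + ct (501) and f + (439), are the parental types, so the F1 was + ct / f +.
The recombinant classes are + + and f ct: 289 + 256 = 545.
Recombination frequency = 545/1485 = 0.3670 ≈ 36.7%, i.e. 36.7 centimorgans.

36.7 centimorgans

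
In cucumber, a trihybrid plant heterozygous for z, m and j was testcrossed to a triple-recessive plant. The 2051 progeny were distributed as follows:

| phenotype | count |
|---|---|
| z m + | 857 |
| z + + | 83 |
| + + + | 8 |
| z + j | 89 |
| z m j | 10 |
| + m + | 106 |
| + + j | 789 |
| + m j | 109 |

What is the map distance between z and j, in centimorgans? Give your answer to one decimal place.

10.4 centimorgans

The two most frequent reciprocal classes, + + j and z m +, are the parental types, so the F1 was + + j / z m +.
The two rarest classes, + + + and z m j, are the double crossovers. Comparing them with the parentals, only the j allele has switched, so j is the middle locus and the order is z – j – m.
Crossovers in the z–j interval produce the single-crossover classes z + j and + m + (89 + 106 = 195) plus the double crossovers (18).
RF(z–j) = (195 + 18) / 2051 = 213/2051 = 0.1039 → 10.4 centimorgans.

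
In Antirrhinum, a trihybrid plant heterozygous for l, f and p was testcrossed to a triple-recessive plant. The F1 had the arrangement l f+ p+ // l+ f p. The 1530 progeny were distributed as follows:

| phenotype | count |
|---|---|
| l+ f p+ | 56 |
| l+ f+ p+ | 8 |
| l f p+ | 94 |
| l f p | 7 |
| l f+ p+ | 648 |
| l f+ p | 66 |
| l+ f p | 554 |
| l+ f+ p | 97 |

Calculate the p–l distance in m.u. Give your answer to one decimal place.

The two rarest classes, l+ f+ p+ and l f p, are the double crossovers. Comparing them with the parentals, only the l allele has switched, so l is the middle locus and the order is f – l – p.
Crossovers in the l–p interval produce the single-crossover classes l f+ p and l+ f p+ (66 + 56 = 122) plus the double crossovers (15).
RF(l–p) = (122 + 15) / 1530 = 137/1530 = 0.0895 → 9.0 m.u.

9.0 m.u.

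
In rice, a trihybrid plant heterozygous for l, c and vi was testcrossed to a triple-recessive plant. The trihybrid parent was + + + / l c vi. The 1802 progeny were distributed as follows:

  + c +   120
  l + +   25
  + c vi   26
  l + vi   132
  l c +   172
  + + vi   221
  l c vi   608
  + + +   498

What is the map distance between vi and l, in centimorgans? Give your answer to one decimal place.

The two rarest classes, l + + and + c vi, are the double crossovers. Comparing them with the parentals, only the l allele has switched, so l is the middle locus and the order is vi – l – c.
Crossovers in the vi–l interval produce the single-crossover classes + + vi and l c + (221 + 172 = 393) plus the double crossovers (51).
RF(vi–l) = (393 + 51) / 1802 = 444/1802 = 0.2464 → 24.6 centimorgans.

24.6 centimorgans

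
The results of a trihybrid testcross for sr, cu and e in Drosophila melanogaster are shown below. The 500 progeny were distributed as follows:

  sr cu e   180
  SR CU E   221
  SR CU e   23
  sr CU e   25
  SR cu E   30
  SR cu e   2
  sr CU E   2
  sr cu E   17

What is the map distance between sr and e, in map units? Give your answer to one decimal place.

The two most frequent reciprocal classes, SR CU E and sr cu e, are the parental types, so the F1 was SR CU E / sr cu e.
The two rarest classes, sr CU E and SR cu e, are the double crossovers. Comparing them with the parentals, only the sr allele has switched, so sr is the middle locus and the order is e – sr – cu.
Crossovers in the e–sr interval produce the single-crossover classes SR CU e and sr cu E (23 + 17 = 40) plus the double crossovers (4).
RF(e–sr) = (40 + 4) / 500 = 44/500 = 0.0880 → 8.8 map units.

8.8 map units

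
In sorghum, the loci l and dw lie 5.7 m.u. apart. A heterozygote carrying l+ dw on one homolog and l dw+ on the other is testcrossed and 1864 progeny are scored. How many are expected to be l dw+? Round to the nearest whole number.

A map distance of 5.7 m.u. corresponds to a recombination frequency of 0.057.
The F1 is l+ dw / l dw+, so l dw+ is a parental gamete class with expected frequency (1 − r)/2 = 0.943/2 = 0.4715.
Expected number = 0.4715 × 1864 = 878.88 ≈ 879.

879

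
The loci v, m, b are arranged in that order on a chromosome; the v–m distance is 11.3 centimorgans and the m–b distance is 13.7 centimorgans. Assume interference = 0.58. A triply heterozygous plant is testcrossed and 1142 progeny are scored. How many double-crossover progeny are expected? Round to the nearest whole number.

7

Map distances give recombination frequencies of 0.113 and 0.137 for the two intervals.
With interference 0.58 (so coincidence = 0.42), expected double-crossover frequency = 0.113 × 0.137 × 0.42 = 0.00650.
Expected number = 0.00650 × 1142 = 7.43 ≈ 7.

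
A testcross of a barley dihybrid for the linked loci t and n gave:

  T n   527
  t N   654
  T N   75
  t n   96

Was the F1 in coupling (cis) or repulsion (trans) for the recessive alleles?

trans

The two most frequent classes are T n (527) and t N (654); these are the parental (non-recombinant) types.
So the F1 carried T n on one chromosome and t N on the other — the recessive alleles are on opposite chromosomes (trans / repulsion).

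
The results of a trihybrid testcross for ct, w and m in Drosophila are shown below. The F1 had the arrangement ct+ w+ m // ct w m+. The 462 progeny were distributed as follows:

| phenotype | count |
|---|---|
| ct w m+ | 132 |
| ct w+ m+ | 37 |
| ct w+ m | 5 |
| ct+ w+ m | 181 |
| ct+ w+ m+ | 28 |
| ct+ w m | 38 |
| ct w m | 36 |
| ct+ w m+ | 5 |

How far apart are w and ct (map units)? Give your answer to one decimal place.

18.4 map units

The two rarest classes, ct w+ m and ct+ w m+, are the double crossovers. Comparing them with the parentals, only the ct allele has switched, so ct is the middle locus and the order is w – ct – m.
Crossovers in the w–ct interval produce the single-crossover classes ct+ w m and ct w+ m+ (38 + 37 = 75) plus the double crossovers (10).
RF(w–ct) = (75 + 10) / 462 = 85/462 = 0.1840 → 18.4 map units.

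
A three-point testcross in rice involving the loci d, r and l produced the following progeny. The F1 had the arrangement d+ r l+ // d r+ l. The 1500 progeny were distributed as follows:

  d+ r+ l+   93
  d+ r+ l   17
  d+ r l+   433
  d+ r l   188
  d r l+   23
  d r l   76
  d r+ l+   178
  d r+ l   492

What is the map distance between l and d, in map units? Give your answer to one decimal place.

27.1 map units

The two rarest classes, d r l+ and d+ r+ l, are the double crossovers. Comparing them with the parentals, only the d allele has switched, so d is the middle locus and the order is r – d – l.
Crossovers in the d–l interval produce the single-crossover classes d+ r l and d r+ l+ (188 + 178 = 366) plus the double crossovers (40).
RF(d–l) = (366 + 40) / 1500 = 406/1500 = 0.2707 → 27.1 map units.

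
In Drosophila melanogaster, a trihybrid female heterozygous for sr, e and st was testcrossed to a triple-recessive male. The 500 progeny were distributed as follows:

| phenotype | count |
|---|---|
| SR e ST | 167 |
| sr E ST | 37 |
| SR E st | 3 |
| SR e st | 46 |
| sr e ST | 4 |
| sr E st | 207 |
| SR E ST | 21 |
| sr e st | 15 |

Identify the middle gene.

The two most frequent reciprocal classes, sr E st and SR e ST, are the parental types, so the F1 was sr E st / SR e ST.
The two rarest classes, SR E st and sr e ST, are the double crossovers. Comparing them with the parentals, only the sr allele has switched, so sr is the middle locus and the order is st – sr – e.

sr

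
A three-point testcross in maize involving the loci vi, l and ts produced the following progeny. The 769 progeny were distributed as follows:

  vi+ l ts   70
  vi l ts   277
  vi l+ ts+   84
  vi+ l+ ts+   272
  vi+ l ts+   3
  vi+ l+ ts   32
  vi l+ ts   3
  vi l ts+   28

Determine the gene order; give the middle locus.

l

The two most frequent reciprocal classes, vi l ts and vi+ l+ ts+, are the parental types, so the F1 was vi l ts / vi+ l+ ts+.
The two rarest classes, vi l+ ts and vi+ l ts+, are the double crossovers. Comparing them with the parentals, only the l allele has switched, so l is the middle locus and the order is vi – l – ts.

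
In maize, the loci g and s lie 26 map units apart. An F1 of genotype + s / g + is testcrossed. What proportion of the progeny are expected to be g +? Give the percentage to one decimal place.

37.0%

A map distance of 26 map units corresponds to a recombination frequency of 0.260.
The F1 is + s / g +, so g + is a parental gamete class with expected frequency (1 − r)/2 = 0.740/2 = 0.3700.
That is 0.3700 = 37.0% of the progeny.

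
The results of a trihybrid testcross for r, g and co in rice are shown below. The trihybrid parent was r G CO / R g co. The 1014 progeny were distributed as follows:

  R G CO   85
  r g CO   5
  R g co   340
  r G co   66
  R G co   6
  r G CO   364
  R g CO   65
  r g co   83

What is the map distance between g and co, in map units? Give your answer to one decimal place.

The two rarest classes, r g CO and R G co, are the double crossovers. Comparing them with the parentals, only the g allele has switched, so g is the middle locus and the order is co – g – r.
Crossovers in the co–g interval produce the single-crossover classes r G co and R g CO (66 + 65 = 131) plus the double crossovers (11).
RF(co–g) = (131 + 11) / 1014 = 142/1014 = 0.1400 → 14.0 map units.

14.0 map units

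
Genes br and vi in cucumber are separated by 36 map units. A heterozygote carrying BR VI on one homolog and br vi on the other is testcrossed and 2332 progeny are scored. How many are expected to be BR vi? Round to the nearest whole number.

420

A map distance of 36 map units corresponds to a recombination frequency of 0.360.
The F1 is BR VI / br vi, so BR vi is a recombinant gamete class with expected frequency r/2 = 0.360/2 = 0.1800.
Expected number = 0.1800 × 2332 = 419.76 ≈ 420.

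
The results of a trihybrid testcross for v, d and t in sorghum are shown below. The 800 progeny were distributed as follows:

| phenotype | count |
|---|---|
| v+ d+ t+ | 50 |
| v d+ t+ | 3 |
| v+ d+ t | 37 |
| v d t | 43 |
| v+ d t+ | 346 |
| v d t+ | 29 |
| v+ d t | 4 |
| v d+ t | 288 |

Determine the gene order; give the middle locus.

t

The two most frequent reciprocal classes, v+ d t+ and v d+ t, are the parental types, so the F1 was v+ d t+ / v d+ t.
The two rarest classes, v+ d t and v d+ t+, are the double crossovers. Comparing them with the parentals, only the t allele has switched, so t is the middle locus and the order is d – t – v.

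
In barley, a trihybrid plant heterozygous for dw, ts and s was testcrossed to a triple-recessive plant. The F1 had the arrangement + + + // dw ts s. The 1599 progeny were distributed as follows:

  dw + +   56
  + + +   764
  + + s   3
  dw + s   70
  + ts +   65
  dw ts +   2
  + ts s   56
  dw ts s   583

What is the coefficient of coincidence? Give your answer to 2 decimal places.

The two rarest classes, + + s and dw ts +, are the double crossovers. Comparing them with the parentals, only the s allele has switched, so s is the middle locus and the order is ts – s – dw.
ts–s: (135 + 5)/1599 = 0.0876; s–dw: (112 + 5)/1599 = 0.0732.
Expected DCO frequency = 0.0876 × 0.0732 ≈ 0.00641; observed = 5/1599 ≈ 0.00313.
Coefficient of coincidence = 0.00313/0.00641 ≈ 0.49.

0.49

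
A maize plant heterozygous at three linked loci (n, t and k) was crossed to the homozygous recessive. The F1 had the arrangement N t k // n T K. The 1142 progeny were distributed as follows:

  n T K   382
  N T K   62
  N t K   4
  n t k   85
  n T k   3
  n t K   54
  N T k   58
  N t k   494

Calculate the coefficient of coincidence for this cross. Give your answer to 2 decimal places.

The two rarest classes, N t K and n T k, are the double crossovers. Comparing them with the parentals, only the k allele has switched, so k is the middle locus and the order is t – k – n.
t–k: (112 + 7)/1142 = 0.1042; k–n: (147 + 7)/1142 = 0.1349.
Expected DCO frequency = 0.1042 × 0.1349 ≈ 0.01406; observed = 7/1142 ≈ 0.00613.
Coefficient of coincidence = 0.00613/0.01406 ≈ 0.44.

0.44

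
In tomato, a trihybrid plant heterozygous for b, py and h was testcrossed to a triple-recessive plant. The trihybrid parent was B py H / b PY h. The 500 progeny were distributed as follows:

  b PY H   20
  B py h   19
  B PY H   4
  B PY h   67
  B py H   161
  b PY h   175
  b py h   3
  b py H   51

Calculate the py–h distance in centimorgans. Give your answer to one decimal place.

The two rarest classes, B PY H and b py h, are the double crossovers. Comparing them with the parentals, only the py allele has switched, so py is the middle locus and the order is b – py – h.
Crossovers in the py–h interval produce the single-crossover classes B py h and b PY H (19 + 20 = 39) plus the double crossovers (7).
RF(py–h) = (39 + 7) / 500 = 46/500 = 0.0920 → 9.2 centimorgans.

9.2 centimorgans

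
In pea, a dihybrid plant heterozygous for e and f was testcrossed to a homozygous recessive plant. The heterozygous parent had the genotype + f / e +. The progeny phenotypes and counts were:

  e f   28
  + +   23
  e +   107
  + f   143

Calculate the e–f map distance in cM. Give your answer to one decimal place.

The recombinant classes are + + and e f: 23 + 28 = 51.
Recombination frequency = 51/301 = 0.1694 ≈ 16.9%, i.e. 16.9 cM.

16.9 cM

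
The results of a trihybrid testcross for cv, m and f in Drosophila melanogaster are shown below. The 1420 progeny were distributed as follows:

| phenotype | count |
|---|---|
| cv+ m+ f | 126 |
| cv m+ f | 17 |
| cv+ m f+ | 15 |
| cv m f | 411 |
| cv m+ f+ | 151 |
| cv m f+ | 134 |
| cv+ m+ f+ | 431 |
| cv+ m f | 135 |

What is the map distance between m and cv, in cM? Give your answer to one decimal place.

22.4 cM

The two most frequent reciprocal classes, cv m f and cv+ m+ f+, are the parental types, so the F1 was cv m f / cv+ m+ f+.
The two rarest classes, cv m+ f and cv+ m f+, are the double crossovers. Comparing them with the parentals, only the m allele has switched, so m is the middle locus and the order is cv – m – f.
Crossovers in the cv–m interval produce the single-crossover classes cv+ m f and cv m+ f+ (135 + 151 = 286) plus the double crossovers (32).
RF(cv–m) = (286 + 32) / 1420 = 318/1420 = 0.2239 → 22.4 cM.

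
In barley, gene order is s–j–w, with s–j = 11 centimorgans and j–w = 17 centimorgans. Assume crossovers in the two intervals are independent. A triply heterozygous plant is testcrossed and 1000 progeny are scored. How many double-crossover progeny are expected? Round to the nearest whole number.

19

Map distances give recombination frequencies of 0.110 and 0.170 for the two intervals.
With no interference, expected double-crossover frequency = 0.110 × 0.170 = 0.01870.
Expected number = 0.01870 × 1000 = 18.70 ≈ 19.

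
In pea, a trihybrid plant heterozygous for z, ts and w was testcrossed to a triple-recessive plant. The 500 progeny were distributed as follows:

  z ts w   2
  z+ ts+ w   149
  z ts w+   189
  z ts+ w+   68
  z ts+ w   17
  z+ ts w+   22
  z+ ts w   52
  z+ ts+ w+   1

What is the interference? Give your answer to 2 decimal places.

0.71

The two most frequent reciprocal classes, z+ ts+ w and z ts w+, are the parental types, so the F1 was z+ ts+ w / z ts w+.
The two rarest classes, z+ ts+ w+ and z ts w, are the double crossovers. Comparing them with the parentals, only the w allele has switched, so w is the middle locus and the order is z – w – ts.
z–w: (39 + 3)/500 = 0.0840; w–ts: (120 + 3)/500 = 0.2460.
Expected DCO frequency = 0.0840 × 0.2460 ≈ 0.02066; observed = 3/500 ≈ 0.00600.
Coefficient of coincidence = 0.00600/0.02066 ≈ 0.29; interference = 1 − 0.29 = 0.71.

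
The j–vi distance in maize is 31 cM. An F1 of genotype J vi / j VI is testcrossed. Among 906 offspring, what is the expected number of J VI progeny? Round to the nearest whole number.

140

A map distance of 31 cM corresponds to a recombination frequency of 0.310.
The F1 is J vi / j VI, so J VI is a recombinant gamete class with expected frequency r/2 = 0.310/2 = 0.1550.
Expected number = 0.1550 × 906 = 140.43 ≈ 140.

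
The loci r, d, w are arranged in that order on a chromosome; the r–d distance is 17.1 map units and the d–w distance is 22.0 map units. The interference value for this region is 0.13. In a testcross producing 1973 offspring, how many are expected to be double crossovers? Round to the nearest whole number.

Map distances give recombination frequencies of 0.171 and 0.220 for the two intervals.
With interference 0.13 (so coincidence = 0.87), expected double-crossover frequency = 0.171 × 0.220 × 0.87 = 0.03273.
Expected number = 0.03273 × 1973 = 64.58 ≈ 65.

65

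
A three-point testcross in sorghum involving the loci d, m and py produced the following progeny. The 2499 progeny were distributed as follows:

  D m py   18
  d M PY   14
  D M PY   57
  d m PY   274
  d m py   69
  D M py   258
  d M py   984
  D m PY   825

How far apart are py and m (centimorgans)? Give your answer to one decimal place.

The two most frequent reciprocal classes, D m PY and d M py, are the parental types, so the F1 was D m PY / d M py.
The two rarest classes, D m py and d M PY, are the double crossovers. Comparing them with the parentals, only the py allele has switched, so py is the middle locus and the order is d – py – m.
Crossovers in the py–m interval produce the single-crossover classes D M PY and d m py (57 + 69 = 126) plus the double crossovers (32).
RF(py–m) = (126 + 32) / 2499 = 158/2499 = 0.0632 → 6.3 centimorgans.

6.3 centimorgans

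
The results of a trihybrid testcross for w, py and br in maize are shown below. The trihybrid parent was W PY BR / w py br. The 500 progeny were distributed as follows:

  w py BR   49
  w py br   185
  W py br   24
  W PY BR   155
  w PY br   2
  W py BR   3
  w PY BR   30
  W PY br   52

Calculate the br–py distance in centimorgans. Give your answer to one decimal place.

21.2 centimorgans

The two rarest classes, W py BR and w PY br, are the double crossovers. Comparing them with the parentals, only the py allele has switched, so py is the middle locus and the order is w – py – br.
Crossovers in the py–br interval produce the single-crossover classes W PY br and w py BR (52 + 49 = 101) plus the double crossovers (5).
RF(py–br) = (101 + 5) / 500 = 106/500 = 0.2120 → 21.2 centimorgans.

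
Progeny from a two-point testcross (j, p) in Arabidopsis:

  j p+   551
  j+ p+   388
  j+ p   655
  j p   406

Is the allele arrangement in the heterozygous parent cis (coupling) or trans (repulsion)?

trans

The two most frequent classes are j+ p (655) and j p+ (551); these are the parental (non-recombinant) types.
So the F1 carried j+ p on one chromosome and j p+ on the other — the recessive alleles are on opposite chromosomes (trans / repulsion).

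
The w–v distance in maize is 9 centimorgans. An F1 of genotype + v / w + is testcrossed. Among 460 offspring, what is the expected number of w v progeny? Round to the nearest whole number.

A map distance of 9 centimorgans corresponds to a recombination frequency of 0.090.
The F1 is + v / w +, so w v is a recombinant gamete class with expected frequency r/2 = 0.090/2 = 0.0450.
Expected number = 0.0450 × 460 = 20.70 ≈ 21.

21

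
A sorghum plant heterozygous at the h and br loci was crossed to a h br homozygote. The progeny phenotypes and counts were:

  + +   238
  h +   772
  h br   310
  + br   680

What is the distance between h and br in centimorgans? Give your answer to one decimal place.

27.4 centimorgans

The two most frequent classes, + br (680) and h + (772), are the parental types, so the F1 was + br / h +.
The recombinant classes are + + and h br: 238 + 310 = 548.
Recombination frequency = 548/2000 = 0.2740 ≈ 27.4%, i.e. 27.4 centimorgans.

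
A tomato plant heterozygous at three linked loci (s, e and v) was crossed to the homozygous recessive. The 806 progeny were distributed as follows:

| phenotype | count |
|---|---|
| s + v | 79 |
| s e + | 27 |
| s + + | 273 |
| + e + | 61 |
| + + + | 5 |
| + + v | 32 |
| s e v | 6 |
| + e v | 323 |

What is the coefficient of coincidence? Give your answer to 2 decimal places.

0.84

The two most frequent reciprocal classes, + e v and s + +, are the parental types, so the F1 was + e v / s + +.
The two rarest classes, s e v and + + +, are the double crossovers. Comparing them with the parentals, only the s allele has switched, so s is the middle locus and the order is e – s – v.
e–s: (59 + 11)/806 = 0.0868; s–v: (140 + 11)/806 = 0.1873.
Expected DCO frequency = 0.0868 × 0.1873 ≈ 0.01626; observed = 11/806 ≈ 0.01365.
Coefficient of coincidence = 0.01365/0.01626 ≈ 0.84.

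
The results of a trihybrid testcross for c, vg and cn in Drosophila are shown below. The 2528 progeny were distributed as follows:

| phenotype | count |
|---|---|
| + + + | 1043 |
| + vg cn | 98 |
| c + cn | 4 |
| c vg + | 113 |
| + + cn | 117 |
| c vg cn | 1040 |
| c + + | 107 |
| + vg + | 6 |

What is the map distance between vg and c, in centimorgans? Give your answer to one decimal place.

8.5 centimorgans

The two most frequent reciprocal classes, + + + and c vg cn, are the parental types, so the F1 was + + + / c vg cn.
The two rarest classes, + vg + and c + cn, are the double crossovers. Comparing them with the parentals, only the vg allele has switched, so vg is the middle locus and the order is c – vg – cn.
Crossovers in the c–vg interval produce the single-crossover classes c + + and + vg cn (107 + 98 = 205) plus the double crossovers (10).
RF(c–vg) = (205 + 10) / 2528 = 215/2528 = 0.0850 → 8.5 centimorgans.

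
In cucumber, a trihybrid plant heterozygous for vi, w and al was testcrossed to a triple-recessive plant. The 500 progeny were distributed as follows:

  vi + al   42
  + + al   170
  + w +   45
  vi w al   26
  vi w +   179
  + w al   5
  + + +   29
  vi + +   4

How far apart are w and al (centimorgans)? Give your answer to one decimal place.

The two most frequent reciprocal classes, vi w + and + + al, are the parental types, so the F1 was vi w + / + + al.
The two rarest classes, vi + + and + w al, are the double crossovers. Comparing them with the parentals, only the w allele has switched, so w is the middle locus and the order is vi – w – al.
Crossovers in the w–al interval produce the single-crossover classes vi w al and + + + (26 + 29 = 55) plus the double crossovers (9).
RF(w–al) = (55 + 9) / 500 = 64/500 = 0.1280 → 12.8 centimorgans.

12.8 centimorgans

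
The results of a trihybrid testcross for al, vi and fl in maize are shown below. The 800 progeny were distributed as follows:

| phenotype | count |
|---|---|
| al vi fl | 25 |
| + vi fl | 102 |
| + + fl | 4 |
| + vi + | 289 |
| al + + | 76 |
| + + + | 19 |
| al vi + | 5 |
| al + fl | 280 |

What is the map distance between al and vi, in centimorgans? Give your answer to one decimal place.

6.6 centimorgans

The two most frequent reciprocal classes, al + fl and + vi +, are the parental types, so the F1 was al + fl / + vi +.
The two rarest classes, + + fl and al vi +, are the double crossovers. Comparing them with the parentals, only the al allele has switched, so al is the middle locus and the order is vi – al – fl.
Crossovers in the vi–al interval produce the single-crossover classes al vi fl and + + + (25 + 19 = 44) plus the double crossovers (9).
RF(vi–al) = (44 + 9) / 800 = 53/800 = 0.0663 → 6.6 centimorgans.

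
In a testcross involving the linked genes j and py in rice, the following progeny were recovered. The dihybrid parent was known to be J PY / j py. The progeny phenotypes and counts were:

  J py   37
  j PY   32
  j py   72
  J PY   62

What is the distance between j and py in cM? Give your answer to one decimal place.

The recombinant classes are J py and j PY: 37 + 32 = 69.
Recombination frequency = 69/203 = 0.3399 ≈ 34.0%, i.e. 34.0 cM.

34.0 cM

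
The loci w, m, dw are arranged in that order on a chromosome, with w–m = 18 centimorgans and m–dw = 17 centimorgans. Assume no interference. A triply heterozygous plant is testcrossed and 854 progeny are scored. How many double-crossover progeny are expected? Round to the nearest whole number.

26

Map distances give recombination frequencies of 0.180 and 0.170 for the two intervals.
With no interference, expected double-crossover frequency = 0.180 × 0.170 = 0.03060.
Expected number = 0.03060 × 854 = 26.13 ≈ 26.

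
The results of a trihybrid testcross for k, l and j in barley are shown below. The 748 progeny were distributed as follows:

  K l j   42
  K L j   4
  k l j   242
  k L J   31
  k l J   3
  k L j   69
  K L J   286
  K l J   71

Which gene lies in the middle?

The two most frequent reciprocal classes, k l j and K L J, are the parental types, so the F1 was k l j / K L J.
The two rarest classes, k l J and K L j, are the double crossovers. Comparing them with the parentals, only the j allele has switched, so j is the middle locus and the order is l – j – k.

j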